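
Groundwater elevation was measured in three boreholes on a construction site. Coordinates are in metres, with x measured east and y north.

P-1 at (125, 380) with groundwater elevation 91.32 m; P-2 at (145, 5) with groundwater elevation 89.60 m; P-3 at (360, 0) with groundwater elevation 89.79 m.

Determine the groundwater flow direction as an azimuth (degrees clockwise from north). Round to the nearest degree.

192°

Differences from P-1: to P-2 (Δx, Δy, Δh) = (20, -375, -1.72); to P-3 = (235, -380, -1.53).
Determinant of the coordinate differences = 20·(-380) − 235·(-375) = 80525.
∂h/∂x = [(-1.72)·(-380) − (-1.53)·(-375)] / 80525 = +0.0009916
∂h/∂y = [20·(-1.53) − 235·(-1.72)] / 80525 = +0.004640
Flow direction (−∇h) has components (-0.0009916 E, -0.004640 N).
Azimuth = atan2(E, N) = atan2(-0.0009916, -0.004640) = 192.1° ≈ 192°.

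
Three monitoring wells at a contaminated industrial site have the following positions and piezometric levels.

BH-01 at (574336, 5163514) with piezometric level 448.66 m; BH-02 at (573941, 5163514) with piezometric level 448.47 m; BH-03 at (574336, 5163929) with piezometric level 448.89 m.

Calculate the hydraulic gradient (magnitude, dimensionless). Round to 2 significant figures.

∂h/∂x = (448.47 − 448.66) / (573941 − 574336) = +0.0004810
∂h/∂y = (448.89 − 448.66) / (5163929 − 5163514) = +0.0005542
|∇h| = √(0.0004810² + 0.0005542²) = 0.0007338

0.00073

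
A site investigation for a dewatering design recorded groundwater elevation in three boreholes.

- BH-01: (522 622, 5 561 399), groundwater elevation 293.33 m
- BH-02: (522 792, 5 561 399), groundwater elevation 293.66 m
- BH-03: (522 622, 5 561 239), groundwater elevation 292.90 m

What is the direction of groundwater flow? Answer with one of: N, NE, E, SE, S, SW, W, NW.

SW

∂h/∂x = (293.66 − 293.33) / (522792 − 522622) = +0.001941
∂h/∂y = (292.90 − 293.33) / (5561239 − 5561399) = +0.002688
Flow = −∇h = (-0.001941 east, -0.002688 north), which points southwest.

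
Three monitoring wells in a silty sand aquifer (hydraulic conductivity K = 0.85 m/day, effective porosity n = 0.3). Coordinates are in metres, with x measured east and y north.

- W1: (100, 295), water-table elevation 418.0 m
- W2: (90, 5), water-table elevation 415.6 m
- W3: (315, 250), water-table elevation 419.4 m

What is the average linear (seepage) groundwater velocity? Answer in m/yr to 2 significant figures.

With h = a·x + b·y + c and W1 as origin, the differences give:
  (-10)·a + (-290)·b = -2.4
  215·a + (-45)·b = +1.4
Eliminate b (×(-45) and ×(-290), subtract): 62800·a = 514.00 → a = ∂h/∂x = +0.008185
Back-substitute: b = ∂h/∂y = +0.007994.
|∇h| = √(0.008185² + 0.007994²) = 0.01144
Seepage velocity v = K·i/n = 0.85 × 0.01144 / 0.3 = 0.03241 m/day = 11.84 m/yr.

12 m/yr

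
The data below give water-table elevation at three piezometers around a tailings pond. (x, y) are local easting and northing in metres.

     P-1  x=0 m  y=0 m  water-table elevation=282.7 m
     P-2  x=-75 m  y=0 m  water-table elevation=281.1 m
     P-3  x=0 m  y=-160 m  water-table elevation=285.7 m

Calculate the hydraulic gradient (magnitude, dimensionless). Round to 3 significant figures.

0.0284

∂h/∂x = (281.1 − 282.7) / (-75 − 0) = +0.02133
∂h/∂y = (285.7 − 282.7) / (-160 − 0) = -0.01875
|∇h| = √(0.02133² + -0.01875²) = 0.0284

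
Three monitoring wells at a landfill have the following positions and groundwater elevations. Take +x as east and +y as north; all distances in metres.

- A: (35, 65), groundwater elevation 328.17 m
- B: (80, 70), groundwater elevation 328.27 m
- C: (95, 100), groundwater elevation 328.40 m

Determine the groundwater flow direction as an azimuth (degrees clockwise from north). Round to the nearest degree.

208°

Differences from A: to B (Δx, Δy, Δh) = (45, 5, +0.10); to C = (60, 35, +0.23).
Solve a·Δx + b·Δy = Δh: det = 45·35 − 60·5 = 1275.
∂h/∂x = [(+0.10)·35 − (+0.23)·5] / 1275 = +0.001843
∂h/∂y = [45·(+0.23) − 60·(+0.10)] / 1275 = +0.003412
Flow direction (−∇h) has components (-0.001843 E, -0.003412 N).
Azimuth = atan2(E, N) = atan2(-0.001843, -0.003412) = 208.4° ≈ 208°.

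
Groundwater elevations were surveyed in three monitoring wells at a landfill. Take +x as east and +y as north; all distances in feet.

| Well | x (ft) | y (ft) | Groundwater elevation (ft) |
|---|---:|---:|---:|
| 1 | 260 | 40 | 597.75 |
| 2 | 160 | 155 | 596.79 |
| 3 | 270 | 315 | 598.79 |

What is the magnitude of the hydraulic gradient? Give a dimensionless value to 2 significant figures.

Differences from 1: to 2 (Δx, Δy, Δh) = (-100, 115, -0.96); to 3 = (10, 275, +1.04).
Solve a·Δx + b·Δy = Δh: det = (-100)·275 − 10·115 = -28650.
∂h/∂x = [(-0.96)·275 − (+1.04)·115] / -28650 = +0.01339
∂h/∂y = [(-100)·(+1.04) − 10·(-0.96)] / -28650 = +0.003295
|∇h| = √(0.01339² + 0.003295²) = 0.01379

0.014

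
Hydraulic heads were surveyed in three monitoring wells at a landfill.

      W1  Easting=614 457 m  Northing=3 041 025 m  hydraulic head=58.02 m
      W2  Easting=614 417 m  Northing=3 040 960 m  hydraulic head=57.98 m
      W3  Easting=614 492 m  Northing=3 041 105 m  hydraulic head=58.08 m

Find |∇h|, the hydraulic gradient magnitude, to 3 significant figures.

With h = a·x + b·y + c and W1 as origin, the differences give:
  (-40)·a + (-65)·b = -0.04
  35·a + 80·b = +0.06
Eliminate b (×80 and ×(-65), subtract): -925·a = 0.700 → a = ∂h/∂x = -0.0007568
Back-substitute: b = ∂h/∂y = +0.001081.
|∇h| = √(-0.0007568² + 0.001081²) = 0.00132

0.00132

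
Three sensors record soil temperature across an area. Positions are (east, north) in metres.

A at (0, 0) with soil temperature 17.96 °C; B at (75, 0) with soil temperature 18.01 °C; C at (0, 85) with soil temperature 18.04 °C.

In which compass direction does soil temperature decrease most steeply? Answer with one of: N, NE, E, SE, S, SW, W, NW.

∂T/∂x = (18.01 − 17.96) / (75 − 0) = +0.0006667
∂T/∂y = (18.04 − 17.96) / (85 − 0) = +0.0009412
Steepest decrease is along −∇f = (-0.0006667 E, -0.0009412 N) → southwest.

SW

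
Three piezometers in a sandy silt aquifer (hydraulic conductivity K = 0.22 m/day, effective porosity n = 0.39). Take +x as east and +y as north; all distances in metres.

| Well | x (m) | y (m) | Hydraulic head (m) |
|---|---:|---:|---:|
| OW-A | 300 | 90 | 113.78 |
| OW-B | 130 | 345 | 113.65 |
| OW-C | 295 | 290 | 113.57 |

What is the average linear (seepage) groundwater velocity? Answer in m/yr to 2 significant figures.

Taking OW-A as reference: OW-B−OW-A = (-170, 255, -0.13); OW-C−OW-A = (-5, 200, -0.21).
Determinant of the coordinate differences = (-170)·200 − (-5)·255 = -32725.
∂h/∂x = [(-0.13)·200 − (-0.21)·255] / -32725 = -0.0008419
∂h/∂y = [(-170)·(-0.21) − (-5)·(-0.13)] / -32725 = -0.001071
|∇h| = √(-0.0008419² + -0.001071²) = 0.001362
Seepage velocity v = K·i/n = 0.22 × 0.001362 / 0.39 = 0.0007683 m/day = 0.2806 m/yr.

0.28 m/yr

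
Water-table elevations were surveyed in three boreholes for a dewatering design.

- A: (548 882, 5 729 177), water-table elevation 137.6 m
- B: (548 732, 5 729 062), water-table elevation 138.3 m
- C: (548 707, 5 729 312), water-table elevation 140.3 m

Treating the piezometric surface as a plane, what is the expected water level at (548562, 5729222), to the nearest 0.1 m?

Differences from A: to B (Δx, Δy, Δh) = (-150, -115, +0.7); to C = (-175, 135, +2.7).
Solve a·Δx + b·Δy = Δh: det = (-150)·135 − (-175)·(-115) = -40375.
∂h/∂x = [(+0.7)·135 − (+2.7)·(-115)] / -40375 = -0.01003
∂h/∂y = [(-150)·(+2.7) − (-175)·(+0.7)] / -40375 = +0.006997
h(548562, 5729222) = 137.6 + (-0.01003)·(-320) + (+0.006997)·(45) = 137.6 +3.210 +0.315 = 141.125 m.

141.1 m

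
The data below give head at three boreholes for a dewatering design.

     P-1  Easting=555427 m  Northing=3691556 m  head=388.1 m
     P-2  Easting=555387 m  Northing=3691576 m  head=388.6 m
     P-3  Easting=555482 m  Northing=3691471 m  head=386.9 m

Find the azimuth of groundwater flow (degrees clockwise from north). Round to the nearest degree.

With h = a·x + b·y + c and P-1 as origin, the differences give:
  (-40)·a + 20·b = +0.5
  55·a + (-85)·b = -1.2
Eliminate b (×(-85) and ×20, subtract): 2300·a = -18.50 → a = ∂h/∂x = -0.008043
Back-substitute: b = ∂h/∂y = +0.008913.
Flow direction (−∇h) has components (+0.008043 E, -0.008913 N).
Azimuth = atan2(E, N) = atan2(+0.008043, -0.008913) = 137.9° ≈ 138°.

138°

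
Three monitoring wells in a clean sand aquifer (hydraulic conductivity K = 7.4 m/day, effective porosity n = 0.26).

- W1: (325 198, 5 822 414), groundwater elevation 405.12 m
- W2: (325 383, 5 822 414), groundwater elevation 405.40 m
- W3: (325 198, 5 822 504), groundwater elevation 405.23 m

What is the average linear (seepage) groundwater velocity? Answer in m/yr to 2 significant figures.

20 m/yr

∂h/∂x = (405.40 − 405.12) / (325383 − 325198) = +0.001514
∂h/∂y = (405.23 − 405.12) / (5822504 − 5822414) = +0.001222
|∇h| = √(0.001514² + 0.001222²) = 0.001946
Seepage velocity v = K·i/n = 7.4 × 0.001946 / 0.26 = 0.05539 m/day = 20.23 m/yr.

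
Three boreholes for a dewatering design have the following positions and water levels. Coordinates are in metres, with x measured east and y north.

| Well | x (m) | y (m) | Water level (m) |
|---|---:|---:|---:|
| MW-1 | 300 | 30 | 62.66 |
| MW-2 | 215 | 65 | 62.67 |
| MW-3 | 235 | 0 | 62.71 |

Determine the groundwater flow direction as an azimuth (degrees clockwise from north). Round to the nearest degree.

030°

Differences from MW-1: to MW-2 (Δx, Δy, Δh) = (-85, 35, +0.01); to MW-3 = (-65, -30, +0.05).
Determinant of the coordinate differences = (-85)·(-30) − (-65)·35 = 4825.
∂h/∂x = [(+0.01)·(-30) − (+0.05)·35] / 4825 = -0.0004249
∂h/∂y = [(-85)·(+0.05) − (-65)·(+0.01)] / 4825 = -0.0007461
Flow direction (−∇h) has components (+0.0004249 E, +0.0007461 N).
Azimuth = atan2(E, N) = atan2(+0.0004249, +0.0007461) = 29.7° ≈ 030°.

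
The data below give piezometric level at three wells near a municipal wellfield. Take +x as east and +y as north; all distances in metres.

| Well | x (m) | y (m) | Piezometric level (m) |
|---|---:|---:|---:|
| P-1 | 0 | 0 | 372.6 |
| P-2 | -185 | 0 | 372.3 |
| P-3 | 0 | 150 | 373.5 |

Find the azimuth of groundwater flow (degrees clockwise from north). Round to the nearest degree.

∂h/∂x = (372.3 − 372.6) / (-185 − 0) = +0.001622
∂h/∂y = (373.5 − 372.6) / (150 − 0) = +0.006000
Flow direction (−∇h) has components (-0.001622 E, -0.006000 N).
Azimuth = atan2(E, N) = atan2(-0.001622, -0.006000) = 195.1° ≈ 195°.

195°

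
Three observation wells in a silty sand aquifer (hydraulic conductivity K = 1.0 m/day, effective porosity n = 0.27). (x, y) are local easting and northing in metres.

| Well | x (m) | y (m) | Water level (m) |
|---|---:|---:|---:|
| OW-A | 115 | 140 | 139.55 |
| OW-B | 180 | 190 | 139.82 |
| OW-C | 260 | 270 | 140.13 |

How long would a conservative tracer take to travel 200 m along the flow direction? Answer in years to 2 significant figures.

Taking OW-A as reference: OW-B−OW-A = (65, 50, +0.27); OW-C−OW-A = (145, 130, +0.58).
Determinant of the coordinate differences = 65·130 − 145·50 = 1200.
∂h/∂x = [(+0.27)·130 − (+0.58)·50] / 1200 = +0.005083
∂h/∂y = [65·(+0.58) − 145·(+0.27)] / 1200 = -0.001208
|∇h| = √(0.005083² + -0.001208²) = 0.005225
Seepage velocity v = K·i/n = 1.0 × 0.005225 / 0.27 = 0.01935 m/day.
t = 200 / 0.01935 = 1.034e+04 days = 28.3 years.

28 years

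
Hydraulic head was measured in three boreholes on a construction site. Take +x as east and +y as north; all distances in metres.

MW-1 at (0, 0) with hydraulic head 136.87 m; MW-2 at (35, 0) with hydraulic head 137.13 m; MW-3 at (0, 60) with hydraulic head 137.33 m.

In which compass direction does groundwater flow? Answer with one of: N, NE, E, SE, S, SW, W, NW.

SW

∂h/∂x = (137.13 − 136.87) / (35 − 0) = +0.007429
∂h/∂y = (137.33 − 136.87) / (60 − 0) = +0.007667
Flow = −∇h = (-0.007429 east, -0.007667 north), which points southwest.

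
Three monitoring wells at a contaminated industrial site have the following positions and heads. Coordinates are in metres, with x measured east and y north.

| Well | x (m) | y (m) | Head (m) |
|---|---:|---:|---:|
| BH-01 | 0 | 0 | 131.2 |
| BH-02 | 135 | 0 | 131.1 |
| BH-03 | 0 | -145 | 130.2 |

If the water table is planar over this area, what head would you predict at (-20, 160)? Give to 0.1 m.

∂h/∂x = (131.1 − 131.2) / (135 − 0) = -0.0007407
∂h/∂y = (130.2 − 131.2) / (-145 − 0) = +0.006897
h(-20, 160) = 131.2 + (-0.0007407)·(-20) + (+0.006897)·(160) = 131.2 +0.015 +1.103 = 132.318 m.

132.3 m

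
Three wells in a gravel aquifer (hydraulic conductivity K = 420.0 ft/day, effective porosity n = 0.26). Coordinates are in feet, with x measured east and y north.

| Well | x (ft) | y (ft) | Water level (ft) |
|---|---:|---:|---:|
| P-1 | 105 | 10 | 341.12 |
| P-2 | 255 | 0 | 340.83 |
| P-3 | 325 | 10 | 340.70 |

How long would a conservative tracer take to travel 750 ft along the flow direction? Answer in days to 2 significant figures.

240 days

Three-point gradient (reference P-1): Δ to P-2 = (150, -10, -0.29), Δ to P-3 = (220, 0, -0.42).
∂h/∂x = -0.001909, ∂h/∂y = +0.0003636 (det = 2200).
|∇h| = √(-0.001909² + 0.0003636²) = 0.001943
Seepage velocity v = K·i/n = 420.0 × 0.001943 / 0.26 = 3.139 ft/day.
t = 750 / 3.139 = 238.9 days.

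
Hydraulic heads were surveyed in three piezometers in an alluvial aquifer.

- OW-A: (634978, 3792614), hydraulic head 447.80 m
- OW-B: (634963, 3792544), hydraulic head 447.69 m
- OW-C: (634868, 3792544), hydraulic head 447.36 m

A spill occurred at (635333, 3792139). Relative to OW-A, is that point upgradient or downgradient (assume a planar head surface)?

Differences from OW-A: to OW-B (Δx, Δy, Δh) = (-15, -70, -0.11); to OW-C = (-110, -70, -0.44).
Determinant of the coordinate differences = (-15)·(-70) − (-110)·(-70) = -6650.
∂h/∂x = [(-0.11)·(-70) − (-0.44)·(-70)] / -6650 = +0.003474
∂h/∂y = [(-15)·(-0.44) − (-110)·(-0.11)] / -6650 = +0.0008271
Head at (635333, 3792139) = 447.80 + (+0.003474)·(355) + (+0.0008271)·(-475) = 448.64 m.
That is higher than the 447.80 m at OW-A, so the point is upgradient.

upgradient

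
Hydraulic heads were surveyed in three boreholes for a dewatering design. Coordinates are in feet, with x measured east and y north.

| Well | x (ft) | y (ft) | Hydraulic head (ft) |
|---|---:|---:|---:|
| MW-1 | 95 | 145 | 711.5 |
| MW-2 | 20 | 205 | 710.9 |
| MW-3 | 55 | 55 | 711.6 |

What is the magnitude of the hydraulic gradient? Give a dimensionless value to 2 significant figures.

Differences from MW-1: to MW-2 (Δx, Δy, Δh) = (-75, 60, -0.6); to MW-3 = (-40, -90, +0.1).
Solve a·Δx + b·Δy = Δh: det = (-75)·(-90) − (-40)·60 = 9150.
∂h/∂x = [(-0.6)·(-90) − (+0.1)·60] / 9150 = +0.005246
∂h/∂y = [(-75)·(+0.1) − (-40)·(-0.6)] / 9150 = -0.003443
|∇h| = √(0.005246² + -0.003443²) = 0.006275

0.0063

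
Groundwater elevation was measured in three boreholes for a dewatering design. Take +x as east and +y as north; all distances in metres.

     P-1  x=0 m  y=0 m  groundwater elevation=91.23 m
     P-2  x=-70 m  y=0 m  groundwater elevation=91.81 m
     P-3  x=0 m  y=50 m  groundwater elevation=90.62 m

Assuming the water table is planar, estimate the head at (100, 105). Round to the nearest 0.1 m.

89.1 m

∂h/∂x = (91.81 − 91.23) / (-70 − 0) = -0.008286
∂h/∂y = (90.62 − 91.23) / (50 − 0) = -0.01220
h(100, 105) = 91.23 + (-0.008286)·(100) + (-0.01220)·(105) = 91.23 -0.829 -1.281 = 89.120 m.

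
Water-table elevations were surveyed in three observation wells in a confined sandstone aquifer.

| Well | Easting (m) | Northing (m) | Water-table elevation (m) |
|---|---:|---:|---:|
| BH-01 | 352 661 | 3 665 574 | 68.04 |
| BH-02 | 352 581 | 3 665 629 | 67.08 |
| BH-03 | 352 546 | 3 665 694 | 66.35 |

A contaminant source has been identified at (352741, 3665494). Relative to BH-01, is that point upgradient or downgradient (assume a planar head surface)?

Taking BH-01 as reference: BH-02−BH-01 = (-80, 55, -0.96); BH-03−BH-01 = (-115, 120, -1.69).
Determinant of the coordinate differences = (-80)·120 − (-115)·55 = -3275.
∂h/∂x = [(-0.96)·120 − (-1.69)·55] / -3275 = +0.006794
∂h/∂y = [(-80)·(-1.69) − (-115)·(-0.96)] / -3275 = -0.007573
Head at (352741, 3665494) = 68.04 + (+0.006794)·(80) + (-0.007573)·(-80) = 69.19 m.
That is higher than the 68.04 m at BH-01, so the point is upgradient.

upgradient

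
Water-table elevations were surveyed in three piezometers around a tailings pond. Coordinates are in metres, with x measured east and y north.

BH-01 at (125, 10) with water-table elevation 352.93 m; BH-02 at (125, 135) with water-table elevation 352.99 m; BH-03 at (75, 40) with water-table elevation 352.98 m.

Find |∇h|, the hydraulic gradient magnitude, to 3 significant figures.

0.000859

Taking BH-01 as reference: BH-02−BH-01 = (0, 125, +0.06); BH-03−BH-01 = (-50, 30, +0.05).
Solve a·Δx + b·Δy = Δh: det = 0·30 − (-50)·125 = 6250.
∂h/∂x = [(+0.06)·30 − (+0.05)·125] / 6250 = -0.0007120
∂h/∂y = [0·(+0.05) − (-50)·(+0.06)] / 6250 = +0.0004800
|∇h| = √(-0.0007120² + 0.0004800²) = 0.0008587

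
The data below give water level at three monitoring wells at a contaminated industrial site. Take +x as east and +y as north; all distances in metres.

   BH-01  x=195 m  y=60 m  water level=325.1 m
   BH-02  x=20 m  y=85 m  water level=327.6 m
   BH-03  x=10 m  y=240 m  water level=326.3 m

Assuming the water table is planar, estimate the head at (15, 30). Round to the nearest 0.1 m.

328.2 m

Differences from BH-01: to BH-02 (Δx, Δy, Δh) = (-175, 25, +2.5); to BH-03 = (-185, 180, +1.2).
Solve a·Δx + b·Δy = Δh: det = (-175)·180 − (-185)·25 = -26875.
∂h/∂x = [(+2.5)·180 − (+1.2)·25] / -26875 = -0.01563
∂h/∂y = [(-175)·(+1.2) − (-185)·(+2.5)] / -26875 = -0.009395
h(15, 30) = 325.1 + (-0.01563)·(-180) + (-0.009395)·(-30) = 325.1 +2.813 +0.282 = 328.195 m.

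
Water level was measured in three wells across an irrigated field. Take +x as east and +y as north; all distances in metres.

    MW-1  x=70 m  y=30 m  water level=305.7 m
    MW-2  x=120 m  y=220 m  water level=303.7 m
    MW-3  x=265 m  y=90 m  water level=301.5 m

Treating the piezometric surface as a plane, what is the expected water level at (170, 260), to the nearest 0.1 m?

302.5 m

Taking MW-1 as reference: MW-2−MW-1 = (50, 190, -2.0); MW-3−MW-1 = (195, 60, -4.2).
Solve a·Δx + b·Δy = Δh: det = 50·60 − 195·190 = -34050.
∂h/∂x = [(-2.0)·60 − (-4.2)·190] / -34050 = -0.01991
∂h/∂y = [50·(-4.2) − 195·(-2.0)] / -34050 = -0.005286
h(170, 260) = 305.7 + (-0.01991)·(100) + (-0.005286)·(230) = 305.7 -1.991 -1.216 = 302.493 m.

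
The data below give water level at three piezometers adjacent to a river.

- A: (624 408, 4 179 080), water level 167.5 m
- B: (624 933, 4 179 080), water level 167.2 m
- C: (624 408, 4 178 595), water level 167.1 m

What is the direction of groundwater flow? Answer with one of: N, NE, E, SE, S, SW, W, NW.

∂h/∂x = (167.2 − 167.5) / (624933 − 624408) = -0.0005714
∂h/∂y = (167.1 − 167.5) / (4178595 − 4179080) = +0.0008247
Flow = −∇h = (+0.0005714 east, -0.0008247 north), which points southeast.

SE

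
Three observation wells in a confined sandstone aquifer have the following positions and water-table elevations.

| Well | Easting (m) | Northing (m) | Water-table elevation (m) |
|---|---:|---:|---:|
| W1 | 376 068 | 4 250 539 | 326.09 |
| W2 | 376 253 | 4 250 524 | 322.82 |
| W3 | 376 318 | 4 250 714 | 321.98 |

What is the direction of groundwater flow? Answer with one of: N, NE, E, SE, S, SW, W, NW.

E

With h = a·x + b·y + c and W1 as origin, the differences give:
  185·a + (-15)·b = -3.27
  250·a + 175·b = -4.11
Eliminate b (×175 and ×(-15), subtract): 36125·a = -633.900 → a = ∂h/∂x = -0.01755
Back-substitute: b = ∂h/∂y = +0.001582.
Flow = −∇h = (+0.01755 east, -0.001582 north), which points east.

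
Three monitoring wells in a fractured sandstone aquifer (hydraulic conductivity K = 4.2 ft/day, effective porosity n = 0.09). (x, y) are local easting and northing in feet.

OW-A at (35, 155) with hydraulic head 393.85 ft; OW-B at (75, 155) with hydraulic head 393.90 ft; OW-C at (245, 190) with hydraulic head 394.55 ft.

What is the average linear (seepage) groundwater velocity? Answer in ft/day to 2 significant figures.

0.59 ft/day

Differences from OW-A: to OW-B (Δx, Δy, Δh) = (40, 0, +0.05); to OW-C = (210, 35, +0.70).
Determinant of the coordinate differences = 40·35 − 210·0 = 1400.
∂h/∂x = [(+0.05)·35 − (+0.70)·0] / 1400 = +0.001250
∂h/∂y = [40·(+0.70) − 210·(+0.05)] / 1400 = +0.01250
|∇h| = √(0.001250² + 0.01250²) = 0.01256
Seepage velocity v = K·i/n = 4.2 × 0.01256 / 0.09 = 0.5861 ft/day.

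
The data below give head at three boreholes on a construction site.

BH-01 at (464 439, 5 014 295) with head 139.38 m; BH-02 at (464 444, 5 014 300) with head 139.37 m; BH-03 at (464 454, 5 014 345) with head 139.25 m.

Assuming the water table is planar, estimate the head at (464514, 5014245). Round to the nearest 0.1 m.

139.6 m

Taking BH-01 as reference: BH-02−BH-01 = (5, 5, -0.01); BH-03−BH-01 = (15, 50, -0.13).
Determinant of the coordinate differences = 5·50 − 15·5 = 175.
∂h/∂x = [(-0.01)·50 − (-0.13)·5] / 175 = +0.0008571
∂h/∂y = [5·(-0.13) − 15·(-0.01)] / 175 = -0.002857
h(464514, 5014245) = 139.38 + (+0.0008571)·(75) + (-0.002857)·(-50) = 139.38 +0.064 +0.143 = 139.587 m.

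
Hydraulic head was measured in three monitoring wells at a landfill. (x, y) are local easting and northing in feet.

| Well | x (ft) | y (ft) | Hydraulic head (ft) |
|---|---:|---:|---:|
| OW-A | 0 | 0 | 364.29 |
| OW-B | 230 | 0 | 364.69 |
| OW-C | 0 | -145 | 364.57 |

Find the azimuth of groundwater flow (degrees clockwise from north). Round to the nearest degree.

318°

∂h/∂x = (364.69 − 364.29) / (230 − 0) = +0.001739
∂h/∂y = (364.57 − 364.29) / (-145 − 0) = -0.001931
Flow direction (−∇h) has components (-0.001739 E, +0.001931 N).
Azimuth = atan2(E, N) = atan2(-0.001739, +0.001931) = 318.0° ≈ 318°.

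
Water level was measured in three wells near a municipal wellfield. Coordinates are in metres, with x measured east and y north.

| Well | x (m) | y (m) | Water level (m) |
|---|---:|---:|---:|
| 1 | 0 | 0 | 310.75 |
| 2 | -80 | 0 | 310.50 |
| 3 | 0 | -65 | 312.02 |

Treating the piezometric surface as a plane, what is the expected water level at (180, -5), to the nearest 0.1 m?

∂h/∂x = (310.50 − 310.75) / (-80 − 0) = +0.003125
∂h/∂y = (312.02 − 310.75) / (-65 − 0) = -0.01954
h(180, -5) = 310.75 + (+0.003125)·(180) + (-0.01954)·(-5) = 310.75 +0.562 +0.098 = 311.410 m.

311.4 m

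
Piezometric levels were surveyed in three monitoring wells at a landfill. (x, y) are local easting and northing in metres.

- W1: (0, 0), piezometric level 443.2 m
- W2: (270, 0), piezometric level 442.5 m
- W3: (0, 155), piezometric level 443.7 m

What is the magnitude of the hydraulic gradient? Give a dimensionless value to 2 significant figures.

0.0041

∂h/∂x = (442.5 − 443.2) / (270 − 0) = -0.002593
∂h/∂y = (443.7 − 443.2) / (155 − 0) = +0.003226
|∇h| = √(-0.002593² + 0.003226²) = 0.004139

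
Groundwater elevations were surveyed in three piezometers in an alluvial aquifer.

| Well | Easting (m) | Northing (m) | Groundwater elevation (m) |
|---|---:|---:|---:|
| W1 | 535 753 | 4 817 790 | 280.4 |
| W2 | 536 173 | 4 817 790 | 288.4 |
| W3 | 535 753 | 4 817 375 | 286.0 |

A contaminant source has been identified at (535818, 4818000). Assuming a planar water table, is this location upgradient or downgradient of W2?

downgradient

∂h/∂x = (288.4 − 280.4) / (536173 − 535753) = +0.01905
∂h/∂y = (286.0 − 280.4) / (4817375 − 4817790) = -0.01349
Head at (535818, 4818000) = 280.4 + (+0.01905)·(65) + (-0.01349)·(210) = 278.80 m.
That is lower than the 288.4 m at W2, so the point is downgradient.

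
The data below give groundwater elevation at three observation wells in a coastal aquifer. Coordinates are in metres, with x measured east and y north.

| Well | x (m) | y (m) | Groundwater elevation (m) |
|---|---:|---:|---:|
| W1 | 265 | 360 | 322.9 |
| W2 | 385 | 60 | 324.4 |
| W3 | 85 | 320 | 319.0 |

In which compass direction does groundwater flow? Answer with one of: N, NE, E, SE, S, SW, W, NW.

Differences from W1: to W2 (Δx, Δy, Δh) = (120, -300, +1.5); to W3 = (-180, -40, -3.9).
Solve a·Δx + b·Δy = Δh: det = 120·(-40) − (-180)·(-300) = -58800.
∂h/∂x = [(+1.5)·(-40) − (-3.9)·(-300)] / -58800 = +0.02092
∂h/∂y = [120·(-3.9) − (-180)·(+1.5)] / -58800 = +0.003367
Flow = −∇h = (-0.02092 east, -0.003367 north), which points west.

W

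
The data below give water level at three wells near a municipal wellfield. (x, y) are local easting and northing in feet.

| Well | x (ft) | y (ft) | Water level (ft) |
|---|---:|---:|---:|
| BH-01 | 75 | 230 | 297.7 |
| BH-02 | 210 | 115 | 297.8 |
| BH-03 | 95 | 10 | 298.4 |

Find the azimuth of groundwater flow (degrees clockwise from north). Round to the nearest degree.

Differences from BH-01: to BH-02 (Δx, Δy, Δh) = (135, -115, +0.1); to BH-03 = (20, -220, +0.7).
Solve a·Δx + b·Δy = Δh: det = 135·(-220) − 20·(-115) = -27400.
∂h/∂x = [(+0.1)·(-220) − (+0.7)·(-115)] / -27400 = -0.002135
∂h/∂y = [135·(+0.7) − 20·(+0.1)] / -27400 = -0.003376
Flow direction (−∇h) has components (+0.002135 E, +0.003376 N).
Azimuth = atan2(E, N) = atan2(+0.002135, +0.003376) = 32.3° ≈ 032°.

032°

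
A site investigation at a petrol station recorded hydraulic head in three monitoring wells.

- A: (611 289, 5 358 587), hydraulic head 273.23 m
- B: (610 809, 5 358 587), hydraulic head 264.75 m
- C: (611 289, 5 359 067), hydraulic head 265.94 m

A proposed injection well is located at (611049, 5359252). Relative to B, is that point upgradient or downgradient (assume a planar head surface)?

∂h/∂x = (264.75 − 273.23) / (610809 − 611289) = +0.01767
∂h/∂y = (265.94 − 273.23) / (5359067 − 5358587) = -0.01519
Head at (611049, 5359252) = 273.23 + (+0.01767)·(-240) + (-0.01519)·(665) = 258.89 m.
That is lower than the 264.75 m at B, so the point is downgradient.

downgradient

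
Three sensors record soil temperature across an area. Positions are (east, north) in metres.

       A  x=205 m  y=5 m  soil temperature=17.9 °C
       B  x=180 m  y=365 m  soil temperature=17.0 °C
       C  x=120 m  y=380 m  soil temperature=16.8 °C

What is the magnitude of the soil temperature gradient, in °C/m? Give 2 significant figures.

Taking A as reference: B−A = (-25, 360, -0.9); C−A = (-85, 375, -1.1).
Solve a·Δx + b·Δy = ΔT: det = (-25)·375 − (-85)·360 = 21225.
∂T/∂x = [(-0.9)·375 − (-1.1)·360] / 21225 = +0.002756
∂T/∂y = [(-25)·(-1.1) − (-85)·(-0.9)] / 21225 = -0.002309
|∇f| = √(0.002756² + -0.002309²) = 0.003595 °C/m

0.0036 °C/m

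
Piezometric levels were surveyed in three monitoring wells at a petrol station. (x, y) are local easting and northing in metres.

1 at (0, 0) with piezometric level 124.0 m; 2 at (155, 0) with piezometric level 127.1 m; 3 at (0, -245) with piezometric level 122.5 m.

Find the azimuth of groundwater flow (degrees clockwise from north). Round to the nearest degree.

∂h/∂x = (127.1 − 124.0) / (155 − 0) = +0.02000
∂h/∂y = (122.5 − 124.0) / (-245 − 0) = +0.006122
Flow direction (−∇h) has components (-0.02000 E, -0.006122 N).
Azimuth = atan2(E, N) = atan2(-0.02000, -0.006122) = 253.0° ≈ 253°.

253°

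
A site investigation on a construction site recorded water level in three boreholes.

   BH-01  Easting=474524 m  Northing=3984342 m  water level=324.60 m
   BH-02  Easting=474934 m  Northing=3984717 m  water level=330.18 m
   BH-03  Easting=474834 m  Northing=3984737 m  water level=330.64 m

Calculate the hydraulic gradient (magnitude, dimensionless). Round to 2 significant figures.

0.016

Differences from BH-01: to BH-02 (Δx, Δy, Δh) = (410, 375, +5.58); to BH-03 = (310, 395, +6.04).
Solve a·Δx + b·Δy = Δh: det = 410·395 − 310·375 = 45700.
∂h/∂x = [(+5.58)·395 − (+6.04)·375] / 45700 = -0.001333
∂h/∂y = [410·(+6.04) − 310·(+5.58)] / 45700 = +0.01634
|∇h| = √(-0.001333² + 0.01634²) = 0.01639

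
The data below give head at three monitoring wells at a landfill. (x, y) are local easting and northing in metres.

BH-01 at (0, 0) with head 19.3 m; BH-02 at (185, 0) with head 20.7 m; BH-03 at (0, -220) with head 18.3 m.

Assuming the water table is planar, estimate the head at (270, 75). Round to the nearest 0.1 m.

21.7 m

∂h/∂x = (20.7 − 19.3) / (185 − 0) = +0.007568
∂h/∂y = (18.3 − 19.3) / (-220 − 0) = +0.004545
h(270, 75) = 19.3 + (+0.007568)·(270) + (+0.004545)·(75) = 19.3 +2.043 +0.341 = 21.684 m.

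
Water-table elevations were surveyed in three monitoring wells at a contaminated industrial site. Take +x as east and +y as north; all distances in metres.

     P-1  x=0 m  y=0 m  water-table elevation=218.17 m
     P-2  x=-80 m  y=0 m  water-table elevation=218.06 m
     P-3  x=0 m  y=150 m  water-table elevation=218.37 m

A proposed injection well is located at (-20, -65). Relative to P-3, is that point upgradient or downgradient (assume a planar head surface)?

downgradient

∂h/∂x = (218.06 − 218.17) / (-80 − 0) = +0.001375
∂h/∂y = (218.37 − 218.17) / (150 − 0) = +0.001333
Head at (-20, -65) = 218.17 + (+0.001375)·(-20) + (+0.001333)·(-65) = 218.06 m.
That is lower than the 218.37 m at P-3, so the point is downgradient.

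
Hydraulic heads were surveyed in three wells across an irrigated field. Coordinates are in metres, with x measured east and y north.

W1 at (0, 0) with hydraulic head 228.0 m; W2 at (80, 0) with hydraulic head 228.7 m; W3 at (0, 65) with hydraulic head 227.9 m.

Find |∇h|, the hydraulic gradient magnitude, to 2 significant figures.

0.0089

∂h/∂x = (228.7 − 228.0) / (80 − 0) = +0.008750
∂h/∂y = (227.9 − 228.0) / (65 − 0) = -0.001538
|∇h| = √(0.008750² + -0.001538²) = 0.008884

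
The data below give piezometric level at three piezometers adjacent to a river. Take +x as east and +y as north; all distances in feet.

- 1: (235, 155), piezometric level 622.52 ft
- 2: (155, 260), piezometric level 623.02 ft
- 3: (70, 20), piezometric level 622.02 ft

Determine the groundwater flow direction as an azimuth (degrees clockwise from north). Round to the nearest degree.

173°

Differences from 1: to 2 (Δx, Δy, Δh) = (-80, 105, +0.50); to 3 = (-165, -135, -0.50).
Determinant of the coordinate differences = (-80)·(-135) − (-165)·105 = 28125.
∂h/∂x = [(+0.50)·(-135) − (-0.50)·105] / 28125 = -0.0005333
∂h/∂y = [(-80)·(-0.50) − (-165)·(+0.50)] / 28125 = +0.004356
Flow direction (−∇h) has components (+0.0005333 E, -0.004356 N).
Azimuth = atan2(E, N) = atan2(+0.0005333, -0.004356) = 173.0° ≈ 173°.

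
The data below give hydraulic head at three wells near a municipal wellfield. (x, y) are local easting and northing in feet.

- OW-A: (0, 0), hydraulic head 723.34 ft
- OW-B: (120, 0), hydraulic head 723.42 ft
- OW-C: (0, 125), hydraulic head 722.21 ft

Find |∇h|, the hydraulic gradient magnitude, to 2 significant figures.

0.0091

∂h/∂x = (723.42 − 723.34) / (120 − 0) = +0.0006667
∂h/∂y = (722.21 − 723.34) / (125 − 0) = -0.009040
|∇h| = √(0.0006667² + -0.009040²) = 0.009065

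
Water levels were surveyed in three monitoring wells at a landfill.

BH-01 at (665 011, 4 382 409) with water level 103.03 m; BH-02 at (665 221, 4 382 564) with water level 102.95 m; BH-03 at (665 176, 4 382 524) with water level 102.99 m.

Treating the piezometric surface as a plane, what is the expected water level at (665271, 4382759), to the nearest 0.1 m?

102.4 m

Differences from BH-01: to BH-02 (Δx, Δy, Δh) = (210, 155, -0.08); to BH-03 = (165, 115, -0.04).
Solve a·Δx + b·Δy = Δh: det = 210·115 − 165·155 = -1425.
∂h/∂x = [(-0.08)·115 − (-0.04)·155] / -1425 = +0.002105
∂h/∂y = [210·(-0.04) − 165·(-0.08)] / -1425 = -0.003368
h(665271, 4382759) = 103.03 + (+0.002105)·(260) + (-0.003368)·(350) = 103.03 +0.547 -1.179 = 102.398 m.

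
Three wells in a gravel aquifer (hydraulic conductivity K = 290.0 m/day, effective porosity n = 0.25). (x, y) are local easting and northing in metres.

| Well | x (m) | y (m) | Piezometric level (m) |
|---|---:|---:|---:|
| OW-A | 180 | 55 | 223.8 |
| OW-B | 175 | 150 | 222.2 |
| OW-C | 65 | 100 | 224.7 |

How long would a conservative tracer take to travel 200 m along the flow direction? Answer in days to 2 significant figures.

7.5 days

With h = a·x + b·y + c and OW-A as origin, the differences give:
  (-5)·a + 95·b = -1.6
  (-115)·a + 45·b = +0.9
Eliminate b (×45 and ×95, subtract): 10700·a = -157.50 → a = ∂h/∂x = -0.01472
Back-substitute: b = ∂h/∂y = -0.01762.
|∇h| = √(-0.01472² + -0.01762²) = 0.02296
Seepage velocity v = K·i/n = 290.0 × 0.02296 / 0.25 = 26.63 m/day.
t = 200 / 26.63 = 7.51 days.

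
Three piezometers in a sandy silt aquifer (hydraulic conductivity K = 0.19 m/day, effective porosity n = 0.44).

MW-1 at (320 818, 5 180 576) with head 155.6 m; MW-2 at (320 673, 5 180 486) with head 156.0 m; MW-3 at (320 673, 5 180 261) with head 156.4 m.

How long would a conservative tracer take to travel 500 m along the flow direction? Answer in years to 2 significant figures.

1300 years

Three-point gradient (reference MW-1): Δ to MW-2 = (-145, -90, +0.4), Δ to MW-3 = (-145, -315, +0.8).
∂h/∂x = -0.001655, ∂h/∂y = -0.001778 (det = 32625).
|∇h| = √(-0.001655² + -0.001778²) = 0.002429
Seepage velocity v = K·i/n = 0.19 × 0.002429 / 0.44 = 0.001049 m/day.
t = 500 / 0.001049 = 4.766e+05 days = 1.3e+03 years.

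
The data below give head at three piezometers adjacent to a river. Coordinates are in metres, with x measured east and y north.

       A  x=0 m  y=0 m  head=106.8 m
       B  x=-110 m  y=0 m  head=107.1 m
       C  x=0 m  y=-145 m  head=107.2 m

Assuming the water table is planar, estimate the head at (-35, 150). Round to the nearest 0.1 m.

106.5 m

∂h/∂x = (107.1 − 106.8) / (-110 − 0) = -0.002727
∂h/∂y = (107.2 − 106.8) / (-145 − 0) = -0.002759
h(-35, 150) = 106.8 + (-0.002727)·(-35) + (-0.002759)·(150) = 106.8 +0.095 -0.414 = 106.482 m.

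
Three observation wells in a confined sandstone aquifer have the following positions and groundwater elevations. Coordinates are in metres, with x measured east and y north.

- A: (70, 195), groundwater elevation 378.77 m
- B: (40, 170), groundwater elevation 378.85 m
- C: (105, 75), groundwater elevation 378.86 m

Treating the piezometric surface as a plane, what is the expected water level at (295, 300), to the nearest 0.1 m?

Taking A as reference: B−A = (-30, -25, +0.08); C−A = (35, -120, +0.09).
Solve a·Δx + b·Δy = Δh: det = (-30)·(-120) − 35·(-25) = 4475.
∂h/∂x = [(+0.08)·(-120) − (+0.09)·(-25)] / 4475 = -0.001642
∂h/∂y = [(-30)·(+0.09) − 35·(+0.08)] / 4475 = -0.001229
h(295, 300) = 378.77 + (-0.001642)·(225) + (-0.001229)·(105) = 378.77 -0.370 -0.129 = 378.271 m.

378.3 m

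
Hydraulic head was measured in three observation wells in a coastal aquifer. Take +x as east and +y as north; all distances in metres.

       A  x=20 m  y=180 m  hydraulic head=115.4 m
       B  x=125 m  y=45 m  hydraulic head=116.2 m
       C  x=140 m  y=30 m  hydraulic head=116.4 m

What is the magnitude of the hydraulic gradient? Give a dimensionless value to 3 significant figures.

With h = a·x + b·y + c and A as origin, the differences give:
  105·a + (-135)·b = +0.8
  120·a + (-150)·b = +1.0
Eliminate b (×(-150) and ×(-135), subtract): 450·a = 15.00 → a = ∂h/∂x = +0.03333
Back-substitute: b = ∂h/∂y = +0.02000.
|∇h| = √(0.03333² + 0.02000²) = 0.03887

0.0389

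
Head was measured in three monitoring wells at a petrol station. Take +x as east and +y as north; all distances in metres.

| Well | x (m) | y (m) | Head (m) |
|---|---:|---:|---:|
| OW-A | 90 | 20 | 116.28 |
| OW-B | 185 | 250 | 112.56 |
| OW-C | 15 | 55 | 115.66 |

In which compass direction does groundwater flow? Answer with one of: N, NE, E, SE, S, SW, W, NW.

N

Taking OW-A as reference: OW-B−OW-A = (95, 230, -3.72); OW-C−OW-A = (-75, 35, -0.62).
Determinant of the coordinate differences = 95·35 − (-75)·230 = 20575.
∂h/∂x = [(-3.72)·35 − (-0.62)·230] / 20575 = +0.0006027
∂h/∂y = [95·(-0.62) − (-75)·(-3.72)] / 20575 = -0.01642
Flow = −∇h = (-0.0006027 east, +0.01642 north), which points north.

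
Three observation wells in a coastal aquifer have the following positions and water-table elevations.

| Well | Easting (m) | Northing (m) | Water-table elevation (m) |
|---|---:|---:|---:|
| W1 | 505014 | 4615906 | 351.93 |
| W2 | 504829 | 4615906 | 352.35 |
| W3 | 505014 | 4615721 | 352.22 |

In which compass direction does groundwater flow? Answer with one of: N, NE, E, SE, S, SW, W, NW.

NE

∂h/∂x = (352.35 − 351.93) / (504829 − 505014) = -0.002270
∂h/∂y = (352.22 − 351.93) / (4615721 − 4615906) = -0.001568
Flow = −∇h = (+0.002270 east, +0.001568 north), which points northeast.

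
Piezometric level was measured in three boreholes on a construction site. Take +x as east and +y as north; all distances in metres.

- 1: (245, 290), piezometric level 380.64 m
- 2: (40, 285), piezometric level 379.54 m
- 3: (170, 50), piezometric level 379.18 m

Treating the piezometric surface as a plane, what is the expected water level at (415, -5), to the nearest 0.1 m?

Differences from 1: to 2 (Δx, Δy, Δh) = (-205, -5, -1.10); to 3 = (-75, -240, -1.46).
Solve a·Δx + b·Δy = Δh: det = (-205)·(-240) − (-75)·(-5) = 48825.
∂h/∂x = [(-1.10)·(-240) − (-1.46)·(-5)] / 48825 = +0.005258
∂h/∂y = [(-205)·(-1.46) − (-75)·(-1.10)] / 48825 = +0.004440
h(415, -5) = 380.64 + (+0.005258)·(170) + (+0.004440)·(-295) = 380.64 +0.894 -1.310 = 380.224 m.

380.2 m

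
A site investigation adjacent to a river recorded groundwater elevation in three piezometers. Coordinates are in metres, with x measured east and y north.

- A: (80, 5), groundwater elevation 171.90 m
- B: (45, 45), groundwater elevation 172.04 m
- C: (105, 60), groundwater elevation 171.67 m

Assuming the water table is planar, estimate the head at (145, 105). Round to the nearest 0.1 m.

Differences from A: to B (Δx, Δy, Δh) = (-35, 40, +0.14); to C = (25, 55, -0.23).
Determinant of the coordinate differences = (-35)·55 − 25·40 = -2925.
∂h/∂x = [(+0.14)·55 − (-0.23)·40] / -2925 = -0.005778
∂h/∂y = [(-35)·(-0.23) − 25·(+0.14)] / -2925 = -0.001556
h(145, 105) = 171.90 + (-0.005778)·(65) + (-0.001556)·(100) = 171.90 -0.376 -0.156 = 171.369 m.

171.4 m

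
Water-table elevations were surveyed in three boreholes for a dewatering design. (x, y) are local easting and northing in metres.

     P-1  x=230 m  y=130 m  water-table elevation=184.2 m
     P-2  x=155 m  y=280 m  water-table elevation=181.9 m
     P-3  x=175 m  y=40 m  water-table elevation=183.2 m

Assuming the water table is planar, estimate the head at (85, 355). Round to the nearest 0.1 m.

Taking P-1 as reference: P-2−P-1 = (-75, 150, -2.3); P-3−P-1 = (-55, -90, -1.0).
Solve a·Δx + b·Δy = Δh: det = (-75)·(-90) − (-55)·150 = 15000.
∂h/∂x = [(-2.3)·(-90) − (-1.0)·150] / 15000 = +0.02380
∂h/∂y = [(-75)·(-1.0) − (-55)·(-2.3)] / 15000 = -0.003433
h(85, 355) = 184.2 + (+0.02380)·(-145) + (-0.003433)·(225) = 184.2 -3.451 -0.772 = 179.976 m.

180.0 m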